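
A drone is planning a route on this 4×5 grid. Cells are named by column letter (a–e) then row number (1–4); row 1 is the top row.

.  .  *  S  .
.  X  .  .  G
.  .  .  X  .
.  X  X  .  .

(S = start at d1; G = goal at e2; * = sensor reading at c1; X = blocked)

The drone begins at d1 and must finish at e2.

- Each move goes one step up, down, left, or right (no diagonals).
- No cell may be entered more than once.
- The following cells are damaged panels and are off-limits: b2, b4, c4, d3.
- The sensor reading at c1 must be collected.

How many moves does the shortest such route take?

Any route passes through c1 somewhere between d1 and e2. Summing Manhattan distances along the two legs (d1 → c1 → e2) gives a lower bound of 1 + 3 = 4 moves.
A route of 4 moves achieves this: d1 → c1 → c2 → d2 → e2.
Since 4 matches the lower bound, it is optimal.

4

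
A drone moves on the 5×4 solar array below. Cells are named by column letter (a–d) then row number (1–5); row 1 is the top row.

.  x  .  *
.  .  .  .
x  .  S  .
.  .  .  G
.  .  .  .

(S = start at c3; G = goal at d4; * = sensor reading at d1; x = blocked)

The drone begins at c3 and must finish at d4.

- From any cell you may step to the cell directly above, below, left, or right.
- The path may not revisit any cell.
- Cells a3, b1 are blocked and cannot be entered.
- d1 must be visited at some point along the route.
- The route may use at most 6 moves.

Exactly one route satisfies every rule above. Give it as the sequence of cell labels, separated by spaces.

c3 c2 c1 d1 d2 d3 d4

The 6-move cap with required stops at d1 leaves no slack for detours.
Route from c3: up 2 to c1, right 1 to d1, down 3 to d4 — 6 moves in all.
Check: all required cells visited; 6 ≤ 6 moves.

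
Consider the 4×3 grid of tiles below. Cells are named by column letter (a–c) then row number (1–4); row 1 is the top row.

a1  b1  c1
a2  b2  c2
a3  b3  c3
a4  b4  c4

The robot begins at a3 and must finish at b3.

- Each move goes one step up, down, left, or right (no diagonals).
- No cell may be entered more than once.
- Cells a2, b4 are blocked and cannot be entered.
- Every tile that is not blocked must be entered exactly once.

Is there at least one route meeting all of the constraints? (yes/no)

no

Cell a1 has only one open neighbour but is neither the start nor the goal, so a Hamiltonian route would have to both enter and leave it through the same neighbour — impossible without revisiting.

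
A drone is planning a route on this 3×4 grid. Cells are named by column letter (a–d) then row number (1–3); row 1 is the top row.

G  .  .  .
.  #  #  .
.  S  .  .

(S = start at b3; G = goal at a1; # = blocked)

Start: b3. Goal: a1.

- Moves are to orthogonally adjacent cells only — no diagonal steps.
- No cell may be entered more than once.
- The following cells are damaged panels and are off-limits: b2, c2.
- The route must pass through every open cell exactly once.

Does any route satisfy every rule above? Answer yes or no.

no

Exhausting the options from b3, every branch either dead-ends against blocked cells, would have to re-enter a cell already used, or reaches the goal with a constraint still unmet.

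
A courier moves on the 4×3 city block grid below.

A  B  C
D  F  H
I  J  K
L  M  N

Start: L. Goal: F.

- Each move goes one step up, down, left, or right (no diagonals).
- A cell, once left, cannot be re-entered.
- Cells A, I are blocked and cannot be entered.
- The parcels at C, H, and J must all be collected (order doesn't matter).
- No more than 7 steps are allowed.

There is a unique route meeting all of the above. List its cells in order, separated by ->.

The 7-move cap with required stops at C, H, J leaves no slack for detours.
Route from L: right to M, up to J, right to K, 2× up (reaching C), left to B, down to F — 7 moves in all.
Check: all required cells visited; 7 ≤ 7 moves.

L -> M -> J -> K -> H -> C -> B -> F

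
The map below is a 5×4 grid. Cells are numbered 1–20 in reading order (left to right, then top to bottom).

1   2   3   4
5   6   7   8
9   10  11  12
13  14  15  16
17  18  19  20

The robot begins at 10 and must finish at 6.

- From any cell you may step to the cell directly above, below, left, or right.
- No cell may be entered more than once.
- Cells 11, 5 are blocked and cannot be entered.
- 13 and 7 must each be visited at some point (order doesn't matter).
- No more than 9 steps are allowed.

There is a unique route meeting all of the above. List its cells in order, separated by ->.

10 -> 9 -> 13 -> 14 -> 15 -> 16 -> 12 -> 8 -> 7 -> 6

The 9-move cap with required stops at 13, 7 leaves no slack for detours.
Route from 10: left 1 to 9, down 1 to 13, right 3 to 16, up 2 to 8, left 2 to 6 — 9 moves in all.
Check: all required cells visited; 9 ≤ 9 moves.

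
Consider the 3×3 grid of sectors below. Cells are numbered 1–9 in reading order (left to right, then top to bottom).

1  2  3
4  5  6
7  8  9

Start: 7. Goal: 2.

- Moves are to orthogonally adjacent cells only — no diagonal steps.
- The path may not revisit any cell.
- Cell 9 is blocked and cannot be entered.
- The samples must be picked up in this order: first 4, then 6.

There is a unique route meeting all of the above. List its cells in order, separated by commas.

7, 4, 5, 6, 3, 2

The waypoints must appear in the order 4, 6, with no cell reused.
Route from 7: up to 4, 2× right (reaching 6), up to 3, left to 2 — 5 moves in all.
Check: order respected (4 at step 1, 6 at step 3).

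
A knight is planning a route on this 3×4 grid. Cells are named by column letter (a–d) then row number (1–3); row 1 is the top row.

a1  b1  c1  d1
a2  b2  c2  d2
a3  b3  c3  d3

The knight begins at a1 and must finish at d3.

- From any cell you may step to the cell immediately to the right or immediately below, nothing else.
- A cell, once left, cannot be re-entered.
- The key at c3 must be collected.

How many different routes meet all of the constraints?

6

A right/down-only route from a1 to d3 makes exactly 2 down-moves and 3 right-moves in some order.
With no other constraints that would be C(5,2) = 10 routes.
Split at c3 and multiply the segment counts: a1→c3: 6; c3→d3: 1; product = 6.
That gives 6 routes.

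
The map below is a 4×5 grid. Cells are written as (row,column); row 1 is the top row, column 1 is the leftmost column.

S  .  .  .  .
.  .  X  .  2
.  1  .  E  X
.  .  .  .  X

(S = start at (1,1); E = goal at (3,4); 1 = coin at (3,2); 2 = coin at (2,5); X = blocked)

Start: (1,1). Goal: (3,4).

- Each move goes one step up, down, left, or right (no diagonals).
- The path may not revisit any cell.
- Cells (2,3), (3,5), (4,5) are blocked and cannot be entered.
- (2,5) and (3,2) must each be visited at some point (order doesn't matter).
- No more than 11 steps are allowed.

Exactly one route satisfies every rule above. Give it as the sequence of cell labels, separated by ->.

The 11-move cap with required stops at (2,5), (3,2) leaves no slack for detours.
Route from (1,1): down 2 to (3,1), right 1 to (3,2), up 2 to (1,2), right 3 to (1,5), down 1 to (2,5), left 1 to (2,4), down 1 to (3,4) — 11 moves in all.
Check: all required cells visited; 11 ≤ 11 moves.

(1,1) -> (2,1) -> (3,1) -> (3,2) -> (2,2) -> (1,2) -> (1,3) -> (1,4) -> (1,5) -> (2,5) -> (2,4) -> (3,4)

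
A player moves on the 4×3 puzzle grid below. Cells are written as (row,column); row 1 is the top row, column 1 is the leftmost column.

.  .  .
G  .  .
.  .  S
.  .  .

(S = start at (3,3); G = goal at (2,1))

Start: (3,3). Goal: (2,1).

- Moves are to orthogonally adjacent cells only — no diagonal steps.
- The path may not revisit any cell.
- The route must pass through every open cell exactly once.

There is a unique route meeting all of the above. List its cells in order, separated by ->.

(3,3) -> (4,3) -> (4,2) -> (4,1) -> (3,1) -> (3,2) -> (2,2) -> (2,3) -> (1,3) -> (1,2) -> (1,1) -> (2,1)

Need to visit all 12 open cells exactly once, starting at (3,3) and ending at (2,1).
Route from (3,3): down to (4,3), 2× left (reaching (4,1)), up to (3,1), right to (3,2), up to (2,2), right to (2,3), up to (1,3), 2× left (reaching (1,1)), down to (2,1) — 11 moves in all.
Check: all 12 open cells covered.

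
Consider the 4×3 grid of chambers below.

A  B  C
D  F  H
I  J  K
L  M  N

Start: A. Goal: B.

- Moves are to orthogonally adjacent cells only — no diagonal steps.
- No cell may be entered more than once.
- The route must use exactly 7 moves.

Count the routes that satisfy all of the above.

5

Need simple routes of exactly 7 moves from A to B (Manhattan distance 1, so 3 moves are spent on a detour and 3 undoing it).
Enumerating: A D I L M J F B | A D I J F H C B | A D I J K H C B | A D I J K H F B | A D F J K H C B.
That gives 5 routes.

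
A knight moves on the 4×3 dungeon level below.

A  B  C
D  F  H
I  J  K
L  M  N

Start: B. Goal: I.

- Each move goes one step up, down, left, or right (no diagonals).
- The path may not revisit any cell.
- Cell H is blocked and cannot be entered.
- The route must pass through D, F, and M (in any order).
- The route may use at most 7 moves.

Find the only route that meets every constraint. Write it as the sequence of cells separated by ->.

Any route must reach D, F, and M and still end at I within 7 moves, so the order of the required stops is forced.
Route from B: left to A, down to D, right to F, 2× down (reaching M), left to L, up to I — 7 moves in all.
Check: all required cells visited; 7 ≤ 7 moves.

B -> A -> D -> F -> J -> M -> L -> I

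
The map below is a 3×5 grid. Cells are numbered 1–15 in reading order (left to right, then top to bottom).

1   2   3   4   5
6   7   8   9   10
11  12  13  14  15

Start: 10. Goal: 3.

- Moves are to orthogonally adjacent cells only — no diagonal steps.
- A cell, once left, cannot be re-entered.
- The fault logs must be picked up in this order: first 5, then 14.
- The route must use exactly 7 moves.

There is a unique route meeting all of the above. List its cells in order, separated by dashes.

10 - 5 - 4 - 9 - 14 - 13 - 8 - 3

The waypoints must appear in the order 5, 14, with no cell reused.
Route from 10: up 1 to 5, left 1 to 4, down 2 to 14, left 1 to 13, up 2 to 3 — 7 moves in all.
Check: order respected (5 at step 1, 14 at step 4); 7 moves as required.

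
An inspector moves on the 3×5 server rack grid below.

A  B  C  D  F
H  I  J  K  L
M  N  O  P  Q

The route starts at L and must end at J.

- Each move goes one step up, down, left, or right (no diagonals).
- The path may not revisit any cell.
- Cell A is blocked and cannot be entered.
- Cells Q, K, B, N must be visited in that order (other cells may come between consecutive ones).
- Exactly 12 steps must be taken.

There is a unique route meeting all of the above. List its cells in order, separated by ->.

L -> Q -> P -> K -> D -> C -> B -> I -> H -> M -> N -> O -> J

The waypoints must appear in the order Q, K, B, N, with no cell reused.
Route from L: down 1 to Q, left 1 to P, up 2 to D, left 2 to B, down 1 to I, left 1 to H, down 1 to M, right 2 to O, up 1 to J — 12 moves in all.
Check: order respected (Q at step 1, K at step 3, B at step 6, N at step 10); 12 moves as required.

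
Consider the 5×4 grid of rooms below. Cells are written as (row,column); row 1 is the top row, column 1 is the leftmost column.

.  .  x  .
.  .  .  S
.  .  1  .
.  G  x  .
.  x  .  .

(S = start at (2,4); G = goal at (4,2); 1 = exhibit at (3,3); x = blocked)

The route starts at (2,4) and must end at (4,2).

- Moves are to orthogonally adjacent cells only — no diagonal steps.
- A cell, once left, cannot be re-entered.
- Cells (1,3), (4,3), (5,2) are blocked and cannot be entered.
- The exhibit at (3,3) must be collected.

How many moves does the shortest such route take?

Any route passes through (3,3) somewhere between (2,4) and (4,2). Summing Manhattan distances along the two legs ((2,4) → (3,3) → (4,2)) gives a lower bound of 2 + 2 = 4 moves.
A route of 4 moves achieves this: (2,4) → (3,4) → (3,3) → (3,2) → (4,2).
Since 4 matches the lower bound, it is optimal.

4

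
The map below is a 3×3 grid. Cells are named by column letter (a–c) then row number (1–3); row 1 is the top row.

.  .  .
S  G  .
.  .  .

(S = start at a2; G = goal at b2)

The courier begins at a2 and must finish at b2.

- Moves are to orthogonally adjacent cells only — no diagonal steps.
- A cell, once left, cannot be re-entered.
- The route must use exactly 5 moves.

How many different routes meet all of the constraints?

2

Need simple routes of exactly 5 moves from a2 to b2 (Manhattan distance 1, so 2 moves are spent on a detour and 2 undoing it).
Enumerating: a2 a1 b1 c1 c2 b2 | a2 a3 b3 c3 c2 b2.
That gives 2 routes.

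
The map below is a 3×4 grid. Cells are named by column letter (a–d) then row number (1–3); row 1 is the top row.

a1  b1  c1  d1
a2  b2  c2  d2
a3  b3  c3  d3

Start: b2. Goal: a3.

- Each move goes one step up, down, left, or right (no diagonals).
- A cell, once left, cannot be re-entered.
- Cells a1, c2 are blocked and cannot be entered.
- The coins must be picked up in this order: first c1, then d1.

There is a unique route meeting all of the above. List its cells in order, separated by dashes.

The waypoints must appear in the order c1, d1, with no cell reused.
Route from b2: up to b1, 2× right (reaching d1), 2× down (reaching d3), 3× left (reaching a3) — 8 moves in all.
Check: order respected (c1 at step 2, d1 at step 3).

b2 - b1 - c1 - d1 - d2 - d3 - c3 - b3 - a3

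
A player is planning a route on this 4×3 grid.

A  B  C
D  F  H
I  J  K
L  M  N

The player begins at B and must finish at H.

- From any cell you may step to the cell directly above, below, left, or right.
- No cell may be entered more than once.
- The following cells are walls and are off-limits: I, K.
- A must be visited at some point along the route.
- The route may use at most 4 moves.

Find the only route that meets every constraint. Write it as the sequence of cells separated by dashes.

Any route must reach A and still end at H within 4 moves, so the order of the required stops is forced.
Route from B: left 1 to A, down 1 to D, right 2 to H — 4 moves in all.
Check: all required cells visited; 4 ≤ 4 moves.

B - A - D - F - H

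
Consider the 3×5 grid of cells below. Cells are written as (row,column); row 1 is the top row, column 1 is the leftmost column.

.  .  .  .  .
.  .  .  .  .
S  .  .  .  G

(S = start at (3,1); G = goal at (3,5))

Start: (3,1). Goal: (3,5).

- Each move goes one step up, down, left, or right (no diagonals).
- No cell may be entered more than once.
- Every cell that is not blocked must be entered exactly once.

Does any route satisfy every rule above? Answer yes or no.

yes

One route that works: (3,1) → (2,1) → (1,1) → (1,2) → (2,2) → (3,2) → (3,3) → (2,3) → (1,3) → (1,4) → (1,5) → (2,5) → (2,4) → (3,4) → (3,5).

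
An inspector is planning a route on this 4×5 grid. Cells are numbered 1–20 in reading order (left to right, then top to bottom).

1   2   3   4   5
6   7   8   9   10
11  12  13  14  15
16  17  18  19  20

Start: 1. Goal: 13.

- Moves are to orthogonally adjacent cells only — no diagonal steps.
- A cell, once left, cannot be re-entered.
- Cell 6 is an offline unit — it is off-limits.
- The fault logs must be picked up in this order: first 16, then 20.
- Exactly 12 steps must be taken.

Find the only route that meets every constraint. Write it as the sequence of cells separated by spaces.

1 2 7 12 11 16 17 18 19 20 15 14 13

The waypoints must appear in the order 16, 20, with no cell reused.
Route from 1: right 1 to 2, down 2 to 12, left 1 to 11, down 1 to 16, right 4 to 20, up 1 to 15, left 2 to 13 — 12 moves in all.
Check: order respected (16 at step 5, 20 at step 9); 12 moves as required.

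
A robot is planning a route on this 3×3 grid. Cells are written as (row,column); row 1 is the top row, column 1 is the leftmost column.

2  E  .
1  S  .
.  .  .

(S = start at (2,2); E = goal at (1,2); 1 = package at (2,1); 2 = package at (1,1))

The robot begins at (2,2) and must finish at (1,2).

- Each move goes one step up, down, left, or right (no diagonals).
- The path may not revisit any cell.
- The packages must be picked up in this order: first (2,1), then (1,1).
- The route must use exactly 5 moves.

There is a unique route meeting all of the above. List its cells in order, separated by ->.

The waypoints must appear in the order (2,1), (1,1), with no cell reused.
Route from (2,2): down to (3,2), left to (3,1), 2× up (reaching (1,1)), right to (1,2) — 5 moves in all.
Check: order respected (1 at step 3, 2 at step 4); 5 moves as required.

(2,2) -> (3,2) -> (3,1) -> (2,1) -> (1,1) -> (1,2)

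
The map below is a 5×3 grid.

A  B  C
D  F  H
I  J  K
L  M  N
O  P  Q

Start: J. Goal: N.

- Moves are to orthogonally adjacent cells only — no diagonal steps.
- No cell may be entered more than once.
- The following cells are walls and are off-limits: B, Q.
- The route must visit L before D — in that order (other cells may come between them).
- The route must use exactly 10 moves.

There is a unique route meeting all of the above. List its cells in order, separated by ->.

The waypoints must appear in the order L, D, with no cell reused.
Route from J: 2× down (reaching P), left to O, 3× up (reaching D), 2× right (reaching H), 2× down (reaching N) — 10 moves in all.
Check: order respected (L at step 4, D at step 6); 10 moves as required.

J -> M -> P -> O -> L -> I -> D -> F -> H -> K -> N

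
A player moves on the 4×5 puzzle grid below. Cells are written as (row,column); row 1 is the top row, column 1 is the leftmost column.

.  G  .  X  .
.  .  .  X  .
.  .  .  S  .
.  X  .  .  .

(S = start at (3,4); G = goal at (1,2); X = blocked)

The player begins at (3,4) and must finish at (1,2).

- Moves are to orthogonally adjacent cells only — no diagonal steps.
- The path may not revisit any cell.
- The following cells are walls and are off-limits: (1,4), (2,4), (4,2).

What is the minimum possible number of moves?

4

The Manhattan distance from (3,4) to (1,2) is |3−1| + |4−2| = 4, so at least 4 moves are needed.
A route of 4 moves achieves this: (3,4) → (3,3) → (2,3) → (1,3) → (1,2).
Since 4 matches the lower bound, it is optimal.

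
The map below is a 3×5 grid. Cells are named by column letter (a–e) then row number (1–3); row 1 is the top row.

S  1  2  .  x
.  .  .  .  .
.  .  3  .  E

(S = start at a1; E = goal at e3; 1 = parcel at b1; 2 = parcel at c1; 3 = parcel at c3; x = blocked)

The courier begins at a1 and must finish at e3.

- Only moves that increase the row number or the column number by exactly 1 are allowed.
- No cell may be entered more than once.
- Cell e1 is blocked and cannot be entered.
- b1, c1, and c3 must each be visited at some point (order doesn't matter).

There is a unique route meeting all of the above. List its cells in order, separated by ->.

a1 -> b1 -> c1 -> c2 -> c3 -> d3 -> e3

Moves only go right or down, so the column and row indices never decrease.
Route from a1: 2× right (reaching c1), 2× down (reaching c3), 2× right (reaching e3) — 6 moves in all.
Check: all required cells visited.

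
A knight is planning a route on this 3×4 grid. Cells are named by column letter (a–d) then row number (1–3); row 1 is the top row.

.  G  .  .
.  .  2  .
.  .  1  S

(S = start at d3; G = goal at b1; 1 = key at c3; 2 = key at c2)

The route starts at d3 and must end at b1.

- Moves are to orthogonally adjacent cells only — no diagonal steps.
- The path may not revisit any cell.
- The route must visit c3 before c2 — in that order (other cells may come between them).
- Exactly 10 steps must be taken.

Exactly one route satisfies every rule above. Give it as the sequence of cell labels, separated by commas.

d3, c3, b3, a3, a2, b2, c2, d2, d1, c1, b1

The waypoints must appear in the order c3, c2, with no cell reused.
Route from d3: 3× left (reaching a3), up to a2, 3× right (reaching d2), up to d1, 2× left (reaching b1) — 10 moves in all.
Check: order respected (1 at step 1, 2 at step 6); 10 moves as required.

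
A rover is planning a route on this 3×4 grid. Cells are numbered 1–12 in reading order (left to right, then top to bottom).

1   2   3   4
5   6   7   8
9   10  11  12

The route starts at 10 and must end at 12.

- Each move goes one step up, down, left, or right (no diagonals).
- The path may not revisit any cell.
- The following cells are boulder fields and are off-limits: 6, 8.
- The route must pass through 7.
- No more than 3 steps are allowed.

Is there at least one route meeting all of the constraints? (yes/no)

Even ignoring the no-revisit rule, getting from 10 to 12 via 7 needs at least 2 + 2 = 4 moves (Manhattan distance per leg), which exceeds the 3-move limit.

no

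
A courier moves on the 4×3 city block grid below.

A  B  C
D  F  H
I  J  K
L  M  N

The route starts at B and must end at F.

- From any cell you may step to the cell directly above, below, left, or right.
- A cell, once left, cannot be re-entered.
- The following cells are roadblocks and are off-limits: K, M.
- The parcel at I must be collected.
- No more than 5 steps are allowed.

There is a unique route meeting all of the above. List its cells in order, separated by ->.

B -> A -> D -> I -> J -> F

The 5-move cap with required stops at I leaves no slack for detours.
Route from B: left to A, 2× down (reaching I), right to J, up to F — 5 moves in all.
Check: all required cells visited; 5 ≤ 5 moves.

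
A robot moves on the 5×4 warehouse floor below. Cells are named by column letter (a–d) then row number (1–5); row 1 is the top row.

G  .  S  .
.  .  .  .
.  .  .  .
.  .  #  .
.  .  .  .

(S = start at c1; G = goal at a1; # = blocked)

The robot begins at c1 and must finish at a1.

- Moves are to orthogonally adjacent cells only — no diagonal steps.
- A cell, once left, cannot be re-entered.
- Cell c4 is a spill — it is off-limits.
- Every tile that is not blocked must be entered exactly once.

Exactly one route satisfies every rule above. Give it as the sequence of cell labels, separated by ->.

c1 -> d1 -> d2 -> c2 -> c3 -> d3 -> d4 -> d5 -> c5 -> b5 -> a5 -> a4 -> b4 -> b3 -> a3 -> a2 -> b2 -> b1 -> a1

Need to visit all 19 open cells exactly once, starting at c1 and ending at a1.
Cell d1 has only two open neighbours (d2 and c1), so the path must pass straight through it: one of those is the cell it's entered from and the other is where it exits.
Route from c1: right to d1, down to d2, left to c2, down to c3, right to d3, 2× down (reaching d5), 3× left (reaching a5), up to a4, right to b4, up to b3, left to a3, up to a2, right to b2, up to b1, left to a1 — 18 moves in all.
Check: all 19 open cells covered.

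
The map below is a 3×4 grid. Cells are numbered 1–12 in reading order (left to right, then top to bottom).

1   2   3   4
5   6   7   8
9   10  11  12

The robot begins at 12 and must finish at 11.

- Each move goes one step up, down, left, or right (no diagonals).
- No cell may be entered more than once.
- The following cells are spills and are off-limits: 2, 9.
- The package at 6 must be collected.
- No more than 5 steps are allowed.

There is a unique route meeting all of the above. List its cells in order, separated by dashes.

12 - 8 - 7 - 6 - 10 - 11

Any route must reach 6 and still end at 11 within 5 moves, so the order of the required stops is forced.
Route from 12: up 1 to 8, left 2 to 6, down 1 to 10, right 1 to 11 — 5 moves in all.
Check: all required cells visited; 5 ≤ 5 moves.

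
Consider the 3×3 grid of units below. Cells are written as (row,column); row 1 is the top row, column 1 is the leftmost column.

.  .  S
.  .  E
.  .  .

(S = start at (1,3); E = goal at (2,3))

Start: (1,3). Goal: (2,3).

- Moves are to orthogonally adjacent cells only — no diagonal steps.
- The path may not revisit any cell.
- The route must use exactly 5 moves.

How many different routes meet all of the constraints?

2

Need simple routes of exactly 5 moves from (1,3) to (2,3) (Manhattan distance 1, so 2 moves are spent on a detour and 2 undoing it).
Enumerating: (1,3) (1,2) (2,2) (3,2) (3,3) (2,3) | (1,3) (1,2) (1,1) (2,1) (2,2) (2,3).
That gives 2 routes.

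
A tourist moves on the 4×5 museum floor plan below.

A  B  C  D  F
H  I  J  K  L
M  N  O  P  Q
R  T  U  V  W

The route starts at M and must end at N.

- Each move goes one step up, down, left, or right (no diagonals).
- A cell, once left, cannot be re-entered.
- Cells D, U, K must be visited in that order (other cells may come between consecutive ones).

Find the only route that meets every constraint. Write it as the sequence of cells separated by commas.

M, H, A, B, C, D, F, L, Q, W, V, U, O, P, K, J, I, N

The waypoints must appear in the order D, U, K, with no cell reused.
Route from M: up 2 to A, right 4 to F, down 3 to W, left 2 to U, up 1 to O, right 1 to P, up 1 to K, left 2 to I, down 1 to N — 17 moves in all.
Check: order respected (D at step 5, U at step 11, K at step 14).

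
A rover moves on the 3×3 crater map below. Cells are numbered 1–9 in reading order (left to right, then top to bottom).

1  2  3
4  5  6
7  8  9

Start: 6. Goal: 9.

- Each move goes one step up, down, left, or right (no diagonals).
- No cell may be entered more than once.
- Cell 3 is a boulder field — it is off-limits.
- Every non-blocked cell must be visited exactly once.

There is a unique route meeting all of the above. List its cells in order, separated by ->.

Need to visit all 8 open cells exactly once, starting at 6 and ending at 9.
Route from 6: left 1 to 5, up 1 to 2, left 1 to 1, down 2 to 7, right 2 to 9 — 7 moves in all.
Check: all 8 open cells covered.

6 -> 5 -> 2 -> 1 -> 4 -> 7 -> 8 -> 9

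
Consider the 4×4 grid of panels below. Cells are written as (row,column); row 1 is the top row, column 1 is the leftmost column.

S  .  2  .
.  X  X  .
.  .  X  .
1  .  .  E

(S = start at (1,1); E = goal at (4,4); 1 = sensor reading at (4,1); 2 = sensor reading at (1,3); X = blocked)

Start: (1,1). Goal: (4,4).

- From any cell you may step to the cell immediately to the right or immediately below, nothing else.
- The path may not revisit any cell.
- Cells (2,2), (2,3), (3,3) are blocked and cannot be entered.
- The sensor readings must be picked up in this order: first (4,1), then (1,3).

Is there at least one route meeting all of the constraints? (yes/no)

(1,3) lies above (4,1), so going from (4,1) to (1,3) would need an upward move — but moves only go right/down, so (4,1) cannot be visited before (1,3).

no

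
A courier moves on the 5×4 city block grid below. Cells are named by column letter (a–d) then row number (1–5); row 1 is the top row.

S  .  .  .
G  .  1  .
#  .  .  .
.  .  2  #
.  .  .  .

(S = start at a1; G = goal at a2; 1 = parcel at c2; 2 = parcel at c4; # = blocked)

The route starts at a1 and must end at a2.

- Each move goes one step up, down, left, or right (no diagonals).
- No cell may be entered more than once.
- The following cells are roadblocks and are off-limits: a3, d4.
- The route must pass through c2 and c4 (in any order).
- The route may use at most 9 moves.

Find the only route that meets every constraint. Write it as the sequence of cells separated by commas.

a1, b1, c1, c2, c3, c4, b4, b3, b2, a2

The budget equals the shortest possible length, so every move has to be on a shortest route through the required cells.
Route from a1: 2× right (reaching c1), 3× down (reaching c4), left to b4, 2× up (reaching b2), left to a2 — 9 moves in all.
Check: all required cells visited; 9 ≤ 9 moves.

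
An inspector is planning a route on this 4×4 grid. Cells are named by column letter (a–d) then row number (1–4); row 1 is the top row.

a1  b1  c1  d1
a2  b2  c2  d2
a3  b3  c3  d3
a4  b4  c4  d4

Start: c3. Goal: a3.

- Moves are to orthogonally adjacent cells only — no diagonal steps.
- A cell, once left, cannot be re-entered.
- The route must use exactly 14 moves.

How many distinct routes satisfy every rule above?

Need simple routes of exactly 14 moves from c3 to a3 (Manhattan distance 2, so 6 moves are spent on a detour and 6 undoing it).
Branch systematically from the start, pruning whenever the remaining move budget drops below the Manhattan distance to a3 or differs from it in parity. Grouping the completions by first move — via c2: 4; via c4: 2; via b3: 3; via d3: 1 — and summing: 4 + 2 + 3 + 1 = 10.
That gives 10 routes.

10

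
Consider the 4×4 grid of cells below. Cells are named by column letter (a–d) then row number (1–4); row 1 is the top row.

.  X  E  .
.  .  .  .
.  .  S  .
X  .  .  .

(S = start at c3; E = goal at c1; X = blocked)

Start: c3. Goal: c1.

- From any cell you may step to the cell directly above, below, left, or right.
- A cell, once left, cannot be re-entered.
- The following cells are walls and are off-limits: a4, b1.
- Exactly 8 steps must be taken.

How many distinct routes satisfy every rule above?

Need simple routes of exactly 8 moves from c3 to c1 (Manhattan distance 2, so 3 moves are spent on a detour and 3 undoing it).
Enumerating: c3 c4 b4 b3 b2 c2 d2 d1 c1 | c3 c4 b4 b3 a3 a2 b2 c2 c1 | c3 b3 b4 c4 d4 d3 d2 d1 c1 | c3 b3 b4 c4 d4 d3 d2 c2 c1 | c3 b3 a3 a2 b2 c2 d2 d1 c1 | c3 d3 d4 c4 b4 b3 b2 c2 c1.
That gives 6 routes.

6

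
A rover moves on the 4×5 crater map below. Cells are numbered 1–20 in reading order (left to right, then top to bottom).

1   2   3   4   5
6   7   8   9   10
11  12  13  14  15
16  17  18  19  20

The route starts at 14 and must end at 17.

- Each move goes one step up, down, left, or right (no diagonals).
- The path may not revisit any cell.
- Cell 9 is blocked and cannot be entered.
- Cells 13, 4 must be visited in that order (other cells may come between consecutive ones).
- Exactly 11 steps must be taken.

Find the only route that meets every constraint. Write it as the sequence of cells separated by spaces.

The waypoints must appear in the order 13, 4, with no cell reused.
Route from 14: left 1 to 13, up 2 to 3, right 2 to 5, down 3 to 20, left 3 to 17 — 11 moves in all.
Check: order respected (13 at step 1, 4 at step 4); 11 moves as required.

14 13 8 3 4 5 10 15 20 19 18 17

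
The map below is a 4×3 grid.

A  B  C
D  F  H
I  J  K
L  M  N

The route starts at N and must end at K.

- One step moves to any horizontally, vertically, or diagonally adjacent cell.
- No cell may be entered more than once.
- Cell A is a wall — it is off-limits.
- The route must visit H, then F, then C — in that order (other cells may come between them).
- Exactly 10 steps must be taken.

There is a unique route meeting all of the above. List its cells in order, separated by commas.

The waypoints must appear in the order H, F, C, with no cell reused.
Route from N: up-left 1 to J, up-right 1 to H, left 1 to F, up-right 1 to C, left 1 to B, down-left 1 to D, down 2 to L, right 1 to M, up-right 1 to K — 10 moves in all.
Check: order respected (H at step 2, F at step 3, C at step 4); 10 moves as required.

N, J, H, F, C, B, D, I, L, M, K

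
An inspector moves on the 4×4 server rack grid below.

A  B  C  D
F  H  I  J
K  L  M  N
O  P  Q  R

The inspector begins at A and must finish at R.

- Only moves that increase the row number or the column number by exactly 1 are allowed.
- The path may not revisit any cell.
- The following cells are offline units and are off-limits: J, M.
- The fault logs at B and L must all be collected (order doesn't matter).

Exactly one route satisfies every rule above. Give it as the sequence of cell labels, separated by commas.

A, B, H, L, P, Q, R

Moves only go right or down, so the column and row indices never decrease.
Route from A: right to B, 3× down (reaching P), 2× right (reaching R) — 6 moves in all.
Check: all required cells visited.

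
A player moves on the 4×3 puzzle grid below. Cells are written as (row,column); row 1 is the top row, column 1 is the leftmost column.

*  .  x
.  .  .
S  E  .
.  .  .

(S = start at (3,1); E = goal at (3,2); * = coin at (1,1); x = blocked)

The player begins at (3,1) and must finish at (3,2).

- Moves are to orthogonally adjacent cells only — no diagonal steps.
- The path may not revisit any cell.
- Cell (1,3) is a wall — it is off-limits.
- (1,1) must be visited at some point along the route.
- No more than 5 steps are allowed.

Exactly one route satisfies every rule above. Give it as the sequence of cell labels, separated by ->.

(3,1) -> (2,1) -> (1,1) -> (1,2) -> (2,2) -> (3,2)

Any route must reach (1,1) and still end at (3,2) within 5 moves, so the order of the required stops is forced.
Route from (3,1): 2× up (reaching (1,1)), right to (1,2), 2× down (reaching (3,2)) — 5 moves in all.
Check: all required cells visited; 5 ≤ 5 moves.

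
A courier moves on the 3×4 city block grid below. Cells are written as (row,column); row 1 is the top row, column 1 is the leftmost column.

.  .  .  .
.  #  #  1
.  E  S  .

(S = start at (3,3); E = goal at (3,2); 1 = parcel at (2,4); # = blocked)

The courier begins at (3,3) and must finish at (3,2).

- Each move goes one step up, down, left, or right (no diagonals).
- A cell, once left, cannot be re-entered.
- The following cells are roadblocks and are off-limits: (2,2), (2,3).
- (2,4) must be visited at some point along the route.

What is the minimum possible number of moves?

9

Any route passes through (2,4) somewhere between (3,3) and (3,2). Summing Manhattan distances along the two legs ((3,3) → (2,4) → (3,2)) gives a lower bound of 2 + 3 = 5 moves.
The shortest route satisfying every rule uses 9 moves: (3,3) → (3,4) → (2,4) → (1,4) → (1,3) → (1,2) → (1,1) → (2,1) → (3,1) → (3,2).
The no-revisit rule (legs can't share cells) pushes the minimum above the 5-move bound; an exhaustive check rules out every length from 5 to 8 (on a 4-connected grid the length of any start-to-goal walk has the same parity as the Manhattan bound, so only lengths 5, 7, 9, … need checking), leaving 9 as the minimum.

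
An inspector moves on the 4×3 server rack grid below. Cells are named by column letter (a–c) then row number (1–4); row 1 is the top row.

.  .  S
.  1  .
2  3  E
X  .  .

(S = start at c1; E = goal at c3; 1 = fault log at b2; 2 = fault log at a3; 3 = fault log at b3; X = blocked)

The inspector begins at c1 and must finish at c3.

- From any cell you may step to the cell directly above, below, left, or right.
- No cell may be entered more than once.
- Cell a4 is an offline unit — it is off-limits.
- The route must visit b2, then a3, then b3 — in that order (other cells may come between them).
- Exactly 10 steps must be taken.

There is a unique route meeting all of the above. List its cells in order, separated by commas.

The waypoints must appear in the order b2, a3, b3, with no cell reused.
Route from c1: down to c2, left to b2, up to b1, left to a1, 2× down (reaching a3), right to b3, down to b4, right to c4, up to c3 — 10 moves in all.
Check: order respected (1 at step 2, 2 at step 6, 3 at step 7); 10 moves as required.

c1, c2, b2, b1, a1, a2, a3, b3, b4, c4, c3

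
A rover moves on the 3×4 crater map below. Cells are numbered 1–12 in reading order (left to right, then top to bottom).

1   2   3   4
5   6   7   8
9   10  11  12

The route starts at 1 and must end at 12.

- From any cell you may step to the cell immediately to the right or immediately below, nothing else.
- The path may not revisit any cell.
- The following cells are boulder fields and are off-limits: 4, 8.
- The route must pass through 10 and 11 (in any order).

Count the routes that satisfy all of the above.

3

A right/down-only route from 1 to 12 makes exactly 2 down-moves and 3 right-moves in some order.
With no other constraints that would be C(5,2) = 10 routes.
A monotone route can only reach the required cells in the order 10, 11, so split there and multiply the segment counts (each segment already excludes blocked cells): 1→10: 3; 10→11: 1; 11→12: 1; product = 3.
That gives 3 routes.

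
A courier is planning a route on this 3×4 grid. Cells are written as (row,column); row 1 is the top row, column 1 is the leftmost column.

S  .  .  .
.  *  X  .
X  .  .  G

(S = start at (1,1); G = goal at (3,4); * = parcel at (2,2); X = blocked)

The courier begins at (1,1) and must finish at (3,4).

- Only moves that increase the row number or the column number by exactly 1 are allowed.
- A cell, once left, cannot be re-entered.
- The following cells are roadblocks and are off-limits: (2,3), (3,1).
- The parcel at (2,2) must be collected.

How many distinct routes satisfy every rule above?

A right/down-only route from (1,1) to (3,4) makes exactly 2 down-moves and 3 right-moves in some order.
With no other constraints that would be C(5,2) = 10 routes.
Split at (2,2) and multiply the segment counts (each segment already excludes blocked cells): (1,1)→(2,2): 2; (2,2)→(3,4): 1; product = 2.
That gives 2 routes.

2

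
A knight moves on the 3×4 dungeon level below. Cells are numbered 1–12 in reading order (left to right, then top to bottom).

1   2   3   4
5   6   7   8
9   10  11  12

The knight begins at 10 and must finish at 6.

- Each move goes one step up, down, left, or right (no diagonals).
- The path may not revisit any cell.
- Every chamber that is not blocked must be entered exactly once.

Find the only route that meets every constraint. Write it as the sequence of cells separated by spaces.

Need to visit all 12 open cells exactly once, starting at 10 and ending at 6.
Route from 10: left to 9, 2× up (reaching 1), 3× right (reaching 4), 2× down (reaching 12), left to 11, up to 7, left to 6 — 11 moves in all.
Check: all 12 open cells covered.

10 9 5 1 2 3 4 8 12 11 7 6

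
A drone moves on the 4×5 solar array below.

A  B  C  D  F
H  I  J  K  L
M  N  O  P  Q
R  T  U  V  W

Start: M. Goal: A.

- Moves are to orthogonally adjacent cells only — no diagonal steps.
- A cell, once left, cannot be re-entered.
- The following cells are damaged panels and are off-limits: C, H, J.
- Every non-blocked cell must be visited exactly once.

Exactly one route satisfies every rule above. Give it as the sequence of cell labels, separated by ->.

M -> R -> T -> U -> V -> W -> Q -> L -> F -> D -> K -> P -> O -> N -> I -> B -> A

Need to visit all 17 open cells exactly once, starting at M and ending at A.
Cell D has only two open neighbours (K and F), so the path must pass straight through it: one of those is the cell it's entered from and the other is where it exits.
Route from M: down 1 to R, right 4 to W, up 3 to F, left 1 to D, down 2 to P, left 2 to N, up 2 to B, left 1 to A — 16 moves in all.
Check: all 17 open cells covered.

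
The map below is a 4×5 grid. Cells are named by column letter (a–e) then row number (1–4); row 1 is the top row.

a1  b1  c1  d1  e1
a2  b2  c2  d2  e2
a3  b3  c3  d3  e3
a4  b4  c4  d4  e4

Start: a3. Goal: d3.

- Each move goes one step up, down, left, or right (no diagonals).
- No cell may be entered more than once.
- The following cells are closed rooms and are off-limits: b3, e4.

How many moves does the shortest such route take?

The Manhattan distance from a3 to d3 is |3−3| + |1−4| = 3, so at least 3 moves are needed.
That bound ignores the blocked cells. Measuring each leg by the fewest moves that actually steer around them (a3→d3: 5) raises the lower bound to 5.
A route of 5 moves exists: a3 → a2 → b2 → c2 → c3 → d3.
Since 5 matches that lower bound, it is optimal.

5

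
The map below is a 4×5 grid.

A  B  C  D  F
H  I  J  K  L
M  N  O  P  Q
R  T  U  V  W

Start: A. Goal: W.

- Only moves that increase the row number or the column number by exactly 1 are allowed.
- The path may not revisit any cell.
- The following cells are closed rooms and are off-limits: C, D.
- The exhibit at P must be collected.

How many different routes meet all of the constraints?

A right/down-only route from A to W makes exactly 3 down-moves and 4 right-moves in some order.
With no other constraints that would be C(7,3) = 35 routes.
Split at P and multiply the segment counts (each segment already excludes blocked cells): A→P: 7; P→W: 2; product = 14.
That gives 14 routes.

14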